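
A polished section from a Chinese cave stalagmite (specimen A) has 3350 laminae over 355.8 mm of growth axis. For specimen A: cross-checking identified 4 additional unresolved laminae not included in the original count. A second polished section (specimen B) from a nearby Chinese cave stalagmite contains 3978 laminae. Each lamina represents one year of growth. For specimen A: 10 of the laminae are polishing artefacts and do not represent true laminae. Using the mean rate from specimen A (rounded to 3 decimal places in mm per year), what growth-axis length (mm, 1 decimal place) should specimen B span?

421.7 mm

Specimen A: after corrections the count is 3350 − 10 + 4 = 3344 laminae.
A: 355.8 mm over 3344 years gives 355.8 / 3344 ≈ 0.106 mm/year.
For B, 0.106 mm/year × 3978 years = 421.7 mm.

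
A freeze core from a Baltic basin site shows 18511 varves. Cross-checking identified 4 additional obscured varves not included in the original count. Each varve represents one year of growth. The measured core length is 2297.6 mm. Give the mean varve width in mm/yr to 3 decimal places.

True varve count = 18511 + 4 = 18515.
Mean rate = 2297.6 mm / 18515 years ≈ 0.124 mm/yr.

0.124 mm/yr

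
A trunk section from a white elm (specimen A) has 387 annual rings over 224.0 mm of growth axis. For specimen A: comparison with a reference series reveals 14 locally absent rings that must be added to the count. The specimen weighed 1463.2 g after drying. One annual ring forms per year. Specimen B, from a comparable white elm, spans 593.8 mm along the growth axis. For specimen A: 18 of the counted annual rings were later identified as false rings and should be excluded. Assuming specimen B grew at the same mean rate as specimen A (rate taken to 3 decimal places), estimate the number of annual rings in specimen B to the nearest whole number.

1015 annual rings

Specimen A: after corrections the count is 387 − 18 + 14 = 383 annual rings.
A: Extension rate ≈ 224.0 / 383 = 0.585 mm/year.
Specimen B: 593.8 mm / 0.585 mm per year = 1015.04 years ≈ 1015 annual rings.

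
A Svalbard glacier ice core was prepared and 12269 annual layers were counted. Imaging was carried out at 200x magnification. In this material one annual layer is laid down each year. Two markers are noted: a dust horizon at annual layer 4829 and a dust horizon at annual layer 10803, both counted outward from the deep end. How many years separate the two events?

10803 − 4829 = 5974 annual layers lie between the two events.
One annual layer per year makes the interval 5974 years.

5974 years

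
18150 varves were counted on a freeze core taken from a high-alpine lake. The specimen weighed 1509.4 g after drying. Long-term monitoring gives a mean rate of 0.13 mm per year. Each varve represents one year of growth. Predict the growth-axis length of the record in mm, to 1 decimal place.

2359.5 mm

The record spans 18150 years at 0.13 mm per year.
Predicted length = 0.13 mm/year × 18150 years = 2359.5 mm.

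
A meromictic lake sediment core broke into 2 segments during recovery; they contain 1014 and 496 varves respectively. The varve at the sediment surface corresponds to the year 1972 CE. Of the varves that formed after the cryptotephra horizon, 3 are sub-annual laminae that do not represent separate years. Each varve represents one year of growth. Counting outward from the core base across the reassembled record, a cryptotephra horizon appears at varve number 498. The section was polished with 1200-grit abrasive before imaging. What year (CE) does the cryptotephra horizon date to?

Total varves = 1014 + 496 = 1510.
1510 − 498 = 1012 varves lie beyond the cryptotephra horizon toward the sediment surface.
1012 − 3 false = 1009 true varves after the cryptotephra horizon.
The varve at the sediment surface is 1972 CE, so the cryptotephra horizon dates to 1972 − 1009 = 963 CE.

963 CE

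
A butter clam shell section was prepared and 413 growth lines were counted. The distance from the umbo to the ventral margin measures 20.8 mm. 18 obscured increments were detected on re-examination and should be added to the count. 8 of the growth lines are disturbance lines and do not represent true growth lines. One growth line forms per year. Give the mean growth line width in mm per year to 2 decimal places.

0.05 mm per year

Correcting the raw count gives 413 − 8 + 18 = 423 true growth lines.
20.8 mm over 423 years gives 20.8 / 423 ≈ 0.05 mm per year.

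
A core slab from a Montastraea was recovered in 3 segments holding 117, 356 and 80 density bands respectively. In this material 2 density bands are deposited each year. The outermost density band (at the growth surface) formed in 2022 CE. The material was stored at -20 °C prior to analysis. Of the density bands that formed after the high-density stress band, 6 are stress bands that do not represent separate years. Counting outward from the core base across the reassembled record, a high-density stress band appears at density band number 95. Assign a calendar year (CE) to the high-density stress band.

1796 CE

Total density bands = 117 + 356 + 80 = 553.
The high-density stress band sits at density band 95 from the core base, so 553 − 95 = 458 density bands formed after it.
458 − 6 false = 452 true density bands after the high-density stress band.
Dividing by 2 density bands per year: 452 / 2 = 226 years.
The density band at the growth surface is 2022 CE, so the high-density stress band dates to 2022 − 226 = 1796 CE.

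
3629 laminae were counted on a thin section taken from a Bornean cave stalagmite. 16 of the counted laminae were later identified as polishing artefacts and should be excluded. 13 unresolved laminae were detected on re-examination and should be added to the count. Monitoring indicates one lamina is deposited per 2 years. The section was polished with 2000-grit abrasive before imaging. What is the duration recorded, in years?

7252 years

After corrections the count is 3629 − 16 + 13 = 3626 laminae.
Multiplying by 2 years per lamina: 3626 × 2 = 7252 years.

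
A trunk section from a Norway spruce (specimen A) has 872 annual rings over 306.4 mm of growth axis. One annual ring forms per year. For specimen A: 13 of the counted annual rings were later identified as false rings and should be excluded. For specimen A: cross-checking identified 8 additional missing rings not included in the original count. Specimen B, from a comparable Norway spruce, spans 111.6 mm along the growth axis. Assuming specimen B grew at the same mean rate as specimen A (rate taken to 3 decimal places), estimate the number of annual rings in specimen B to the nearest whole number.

Specimen A: adjusted count: 872 − 13 + 8 = 867 annual rings.
A: 306.4 mm over 867 years gives 306.4 / 867 ≈ 0.353 mm per year.
For B, 111.6 / 0.353 = 316.15 years ≈ 316 annual rings.

316 annual rings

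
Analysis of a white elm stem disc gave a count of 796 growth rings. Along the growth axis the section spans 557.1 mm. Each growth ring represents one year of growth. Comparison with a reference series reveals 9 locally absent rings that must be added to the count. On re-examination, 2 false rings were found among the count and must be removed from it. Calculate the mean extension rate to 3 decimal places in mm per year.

0.694 mm per year

True growth ring count = 796 − 2 + 9 = 803.
Mean rate = 557.1 mm / 803 years ≈ 0.694 mm per year.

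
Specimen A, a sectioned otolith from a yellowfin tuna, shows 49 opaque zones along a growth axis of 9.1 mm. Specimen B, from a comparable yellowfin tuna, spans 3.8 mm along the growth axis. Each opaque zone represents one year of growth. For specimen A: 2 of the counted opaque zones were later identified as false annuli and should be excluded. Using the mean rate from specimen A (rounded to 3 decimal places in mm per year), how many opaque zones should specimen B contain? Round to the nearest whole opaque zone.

20 opaque zones

Specimen A: true opaque zone count = 49 − 2 = 47.
A: Mean rate = 9.1 mm / 47 years ≈ 0.194 mm/year.
B spans 3.8 / 0.194 = 19.59 years ≈ 20 opaque zones.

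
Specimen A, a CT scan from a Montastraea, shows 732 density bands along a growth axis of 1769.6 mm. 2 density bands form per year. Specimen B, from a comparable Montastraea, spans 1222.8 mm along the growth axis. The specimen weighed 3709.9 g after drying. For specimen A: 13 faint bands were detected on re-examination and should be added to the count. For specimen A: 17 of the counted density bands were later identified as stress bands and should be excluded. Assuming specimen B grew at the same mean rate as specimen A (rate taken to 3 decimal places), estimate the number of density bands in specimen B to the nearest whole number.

503 density bands

Specimen A: adjusted count: 732 − 17 + 13 = 728 density bands.
Specimen A: 728 density bands at 2 per year is 728 / 2 = 364 years.
A: 1769.6 mm over 364 years gives 1769.6 / 364 ≈ 4.862 mm/year.
Specimen B: 1222.8 mm / 4.862 mm per year = 251.50 years; at 2 density bands per year that is 251.50 × 2 ≈ 503 density bands.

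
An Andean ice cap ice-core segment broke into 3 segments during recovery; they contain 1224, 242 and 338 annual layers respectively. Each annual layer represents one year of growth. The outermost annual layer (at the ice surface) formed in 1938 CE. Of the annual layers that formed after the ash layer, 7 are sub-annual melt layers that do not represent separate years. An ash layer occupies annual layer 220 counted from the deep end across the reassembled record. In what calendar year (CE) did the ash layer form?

361 CE

Total annual layers = 1224 + 242 + 338 = 1804.
The ash layer sits at annual layer 220 from the deep end, so 1804 − 220 = 1584 annual layers formed after it.
Excluding 7 false annual layers: 1584 − 7 = 1577.
Counting back 1577 years from 1938 CE places the ash layer in 1938 − 1577 = 361 CE.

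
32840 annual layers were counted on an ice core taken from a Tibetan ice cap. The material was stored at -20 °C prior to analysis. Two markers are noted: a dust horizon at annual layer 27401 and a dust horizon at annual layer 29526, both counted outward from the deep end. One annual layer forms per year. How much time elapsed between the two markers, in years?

Separation: 29526 − 27401 = 2125 annual layers.
At one annual layer per year, 2125 years elapsed between them.

2125 yr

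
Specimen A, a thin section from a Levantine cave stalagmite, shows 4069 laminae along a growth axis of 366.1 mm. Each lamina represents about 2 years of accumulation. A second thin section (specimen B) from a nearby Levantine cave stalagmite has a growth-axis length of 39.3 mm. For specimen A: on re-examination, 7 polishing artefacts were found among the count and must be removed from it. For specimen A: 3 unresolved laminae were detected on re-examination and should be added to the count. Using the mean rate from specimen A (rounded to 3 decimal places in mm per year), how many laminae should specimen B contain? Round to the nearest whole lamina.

437 laminae

Specimen A: true lamina count = 4069 − 7 + 3 = 4065.
Specimen A: 4065 laminae at 2 years each span 4065 × 2 = 8130 years.
A: Mean rate = 366.1 mm / 8130 years ≈ 0.045 mm/yr.
For B, 39.3 / 0.045 = 873.33 years; at 2 years per lamina that is 873.33 / 2 ≈ 437 laminae.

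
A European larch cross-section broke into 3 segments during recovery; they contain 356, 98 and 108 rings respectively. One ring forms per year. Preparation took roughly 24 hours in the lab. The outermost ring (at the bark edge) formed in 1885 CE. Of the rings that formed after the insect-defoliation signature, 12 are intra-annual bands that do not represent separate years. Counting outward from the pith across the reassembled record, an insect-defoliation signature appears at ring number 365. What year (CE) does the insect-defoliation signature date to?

1700 CE

Total rings = 356 + 98 + 108 = 562.
562 − 365 = 197 rings lie beyond the insect-defoliation signature toward the bark edge.
Excluding 12 false rings: 197 − 12 = 185.
The ring at the bark edge is 1885 CE, so the insect-defoliation signature dates to 1885 − 185 = 1700 CE.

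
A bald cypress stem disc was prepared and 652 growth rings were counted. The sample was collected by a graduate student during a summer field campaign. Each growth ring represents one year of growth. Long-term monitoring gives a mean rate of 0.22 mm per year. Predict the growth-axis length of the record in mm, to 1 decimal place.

652 years of growth are recorded.
Length ≈ 0.22 × 652 = 143.4 mm.

143.4 mm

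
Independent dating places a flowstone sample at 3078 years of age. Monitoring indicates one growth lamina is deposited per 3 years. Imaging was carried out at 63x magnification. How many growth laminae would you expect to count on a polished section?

One growth lamina every 3 years means 3078 / 3 = 1026 growth laminae.
So 1026 growth laminae should be present.

1026 growth laminae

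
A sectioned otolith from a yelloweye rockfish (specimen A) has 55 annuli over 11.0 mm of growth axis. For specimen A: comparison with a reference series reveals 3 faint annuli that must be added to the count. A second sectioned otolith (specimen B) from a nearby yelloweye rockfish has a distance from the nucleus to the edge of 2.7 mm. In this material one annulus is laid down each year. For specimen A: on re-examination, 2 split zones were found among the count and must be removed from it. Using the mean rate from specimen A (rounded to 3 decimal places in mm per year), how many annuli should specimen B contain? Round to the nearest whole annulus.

Specimen A: after corrections the count is 55 − 2 + 3 = 56 annuli.
A: 11.0 mm over 56 years gives 11.0 / 56 ≈ 0.196 mm per year.
For B, 2.7 / 0.196 = 13.78 years ≈ 14 annuli.

14 annuli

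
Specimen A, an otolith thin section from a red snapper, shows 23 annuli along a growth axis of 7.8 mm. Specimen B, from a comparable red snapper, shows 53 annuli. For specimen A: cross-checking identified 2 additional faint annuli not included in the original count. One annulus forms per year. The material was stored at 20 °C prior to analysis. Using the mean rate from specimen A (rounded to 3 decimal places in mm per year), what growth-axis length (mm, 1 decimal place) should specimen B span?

Specimen A: true annulus count = 23 + 2 = 25.
A: Mean rate = 7.8 mm / 25 years ≈ 0.312 mm/yr.
For B, 0.312 mm/year × 53 years = 16.5 mm.

16.5 mm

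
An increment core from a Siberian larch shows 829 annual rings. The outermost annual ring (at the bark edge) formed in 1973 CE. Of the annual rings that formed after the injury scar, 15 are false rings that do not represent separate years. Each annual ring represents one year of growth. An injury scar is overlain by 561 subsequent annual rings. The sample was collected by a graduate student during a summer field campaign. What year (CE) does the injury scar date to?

There are 561 annual rings younger than the injury scar.
561 − 15 false = 546 true annual rings after the injury scar.
Counting back 546 years from 1973 CE places the injury scar in 1973 − 546 = 1427 CE.

1427 CE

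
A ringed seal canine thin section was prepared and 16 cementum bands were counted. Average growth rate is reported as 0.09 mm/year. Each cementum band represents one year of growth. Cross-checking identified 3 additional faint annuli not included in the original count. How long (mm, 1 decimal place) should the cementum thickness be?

1.7 mm

Adjusted count: 16 + 3 = 19 cementum bands.
Length ≈ 0.09 × 19 = 1.7 mm.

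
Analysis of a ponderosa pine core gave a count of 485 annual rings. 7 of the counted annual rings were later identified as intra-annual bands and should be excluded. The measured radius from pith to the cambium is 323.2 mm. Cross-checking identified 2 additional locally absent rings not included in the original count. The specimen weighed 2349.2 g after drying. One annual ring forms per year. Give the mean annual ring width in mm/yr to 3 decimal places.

0.673 mm/yr

Correcting the raw count gives 485 − 7 + 2 = 480 true annual rings.
Mean rate = 323.2 mm / 480 years ≈ 0.673 mm/yr.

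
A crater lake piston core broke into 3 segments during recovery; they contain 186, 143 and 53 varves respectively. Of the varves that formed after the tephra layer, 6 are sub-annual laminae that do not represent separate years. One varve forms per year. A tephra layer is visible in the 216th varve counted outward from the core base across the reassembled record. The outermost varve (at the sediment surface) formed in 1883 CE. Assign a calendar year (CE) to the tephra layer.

1723 CE

Total varves = 186 + 143 + 53 = 382.
382 − 216 = 166 varves lie beyond the tephra layer toward the sediment surface.
166 − 6 false = 160 true varves after the tephra layer.
The varve at the sediment surface is 1883 CE, so the tephra layer dates to 1883 − 160 = 1723 CE.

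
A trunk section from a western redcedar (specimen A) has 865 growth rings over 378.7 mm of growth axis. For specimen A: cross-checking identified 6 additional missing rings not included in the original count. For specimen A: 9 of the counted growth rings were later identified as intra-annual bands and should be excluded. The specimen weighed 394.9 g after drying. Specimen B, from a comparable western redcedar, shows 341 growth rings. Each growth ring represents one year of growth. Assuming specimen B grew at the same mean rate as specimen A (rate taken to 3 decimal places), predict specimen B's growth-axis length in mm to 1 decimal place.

149.7 mm

Specimen A: true growth ring count = 865 − 9 + 6 = 862.
A: Mean rate = 378.7 mm / 862 years ≈ 0.439 mm/yr.
B's length ≈ 0.439 × 341 = 149.7 mm.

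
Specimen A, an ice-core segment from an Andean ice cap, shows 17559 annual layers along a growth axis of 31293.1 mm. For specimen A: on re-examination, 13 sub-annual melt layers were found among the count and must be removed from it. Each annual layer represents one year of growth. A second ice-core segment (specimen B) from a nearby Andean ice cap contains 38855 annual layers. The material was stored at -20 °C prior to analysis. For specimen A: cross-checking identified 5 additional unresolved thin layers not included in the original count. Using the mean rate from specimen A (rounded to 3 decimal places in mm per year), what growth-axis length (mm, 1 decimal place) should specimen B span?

69278.5 mm

Specimen A: true annual layer count = 17559 − 13 + 5 = 17551.
A: Mean rate = 31293.1 mm / 17551 years ≈ 1.783 mm per year.
B's length ≈ 1.783 × 38855 = 69278.5 mm.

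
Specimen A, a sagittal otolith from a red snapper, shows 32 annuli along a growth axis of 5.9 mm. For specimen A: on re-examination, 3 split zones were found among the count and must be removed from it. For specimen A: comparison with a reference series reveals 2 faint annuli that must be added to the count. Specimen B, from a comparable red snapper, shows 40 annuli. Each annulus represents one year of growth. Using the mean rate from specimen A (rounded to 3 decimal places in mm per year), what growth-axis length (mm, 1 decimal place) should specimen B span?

7.6 mm

Specimen A: true annulus count = 32 − 3 + 2 = 31.
A: Mean rate = 5.9 mm / 31 years ≈ 0.190 mm per year.
B's length ≈ 0.190 × 40 = 7.6 mm.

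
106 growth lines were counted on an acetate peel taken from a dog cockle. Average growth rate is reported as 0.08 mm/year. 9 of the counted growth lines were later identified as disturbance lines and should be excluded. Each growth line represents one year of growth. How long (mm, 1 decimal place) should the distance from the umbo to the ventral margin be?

Correcting the raw count gives 106 − 9 = 97 true growth lines.
97 years at 0.08 mm/year gives 0.08 × 97 = 7.8 mm.

7.8 mm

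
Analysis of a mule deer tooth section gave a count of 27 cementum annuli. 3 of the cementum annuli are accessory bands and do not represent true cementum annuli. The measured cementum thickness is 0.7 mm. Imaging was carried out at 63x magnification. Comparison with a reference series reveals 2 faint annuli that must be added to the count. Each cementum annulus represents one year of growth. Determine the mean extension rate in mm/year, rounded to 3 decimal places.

0.027 mm/year

True cementum annulus count = 27 − 3 + 2 = 26.
Mean rate = 0.7 mm / 26 years ≈ 0.027 mm/year.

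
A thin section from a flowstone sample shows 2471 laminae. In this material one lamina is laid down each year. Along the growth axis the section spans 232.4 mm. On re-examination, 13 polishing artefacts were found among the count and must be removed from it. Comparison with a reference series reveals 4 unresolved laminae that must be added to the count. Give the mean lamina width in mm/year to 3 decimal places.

0.094 mm/year

After corrections the count is 2471 − 13 + 4 = 2462 laminae.
Mean rate = 232.4 mm / 2462 years ≈ 0.094 mm/year.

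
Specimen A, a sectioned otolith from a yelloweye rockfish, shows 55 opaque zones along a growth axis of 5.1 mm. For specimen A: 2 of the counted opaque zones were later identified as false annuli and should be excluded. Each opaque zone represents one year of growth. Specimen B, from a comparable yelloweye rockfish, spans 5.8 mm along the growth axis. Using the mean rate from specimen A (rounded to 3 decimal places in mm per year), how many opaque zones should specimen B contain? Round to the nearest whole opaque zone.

60 opaque zones

Specimen A: adjusted count: 55 − 2 = 53 opaque zones.
A: Extension rate ≈ 5.1 / 53 = 0.096 mm/yr.
For B, 5.8 / 0.096 = 60.42 years ≈ 60 opaque zones.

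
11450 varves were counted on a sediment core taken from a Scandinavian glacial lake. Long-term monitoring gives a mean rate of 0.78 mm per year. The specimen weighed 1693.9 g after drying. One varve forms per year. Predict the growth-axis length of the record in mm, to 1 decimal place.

The record spans 11450 years at 0.78 mm per year.
Length ≈ 0.78 × 11450 = 8931.0 mm.

8931.0 mm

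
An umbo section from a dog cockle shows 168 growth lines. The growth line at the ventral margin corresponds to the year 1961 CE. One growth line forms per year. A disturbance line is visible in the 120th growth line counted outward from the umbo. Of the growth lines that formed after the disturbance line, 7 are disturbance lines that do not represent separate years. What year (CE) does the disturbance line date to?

Between growth line 120 and the ventral margin there are 168 − 120 = 48 growth lines.
Removing the 7 false growth lines leaves 48 − 7 = 41 true growth lines beyond the disturbance line.
The growth line at the ventral margin is 1961 CE, so the disturbance line dates to 1961 − 41 = 1920 CE.

1920 CE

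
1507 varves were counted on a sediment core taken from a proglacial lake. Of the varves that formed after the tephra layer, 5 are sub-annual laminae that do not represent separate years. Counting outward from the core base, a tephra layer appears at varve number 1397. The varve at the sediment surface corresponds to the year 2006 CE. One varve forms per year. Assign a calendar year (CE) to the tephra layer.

1901 CE

1507 − 1397 = 110 varves lie beyond the tephra layer toward the sediment surface.
110 − 5 false = 105 true varves after the tephra layer.
Counting back 105 years from 2006 CE places the tephra layer in 2006 − 105 = 1901 CE.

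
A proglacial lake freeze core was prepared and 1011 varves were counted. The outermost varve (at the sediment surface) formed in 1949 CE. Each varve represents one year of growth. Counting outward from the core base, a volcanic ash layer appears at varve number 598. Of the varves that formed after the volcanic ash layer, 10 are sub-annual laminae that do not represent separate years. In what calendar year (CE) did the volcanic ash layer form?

1546 CE

Between varve 598 and the sediment surface there are 1011 − 598 = 413 varves.
Removing the 10 false varves leaves 413 − 10 = 403 true varves beyond the volcanic ash layer.
The varve at the sediment surface is 1949 CE, so the volcanic ash layer dates to 1949 − 403 = 1546 CE.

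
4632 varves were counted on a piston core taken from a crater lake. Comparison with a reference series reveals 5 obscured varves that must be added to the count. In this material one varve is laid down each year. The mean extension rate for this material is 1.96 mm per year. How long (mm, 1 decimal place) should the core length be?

9088.5 mm

Adjusted count: 4632 + 5 = 4637 varves.
4637 years at 1.96 mm/year gives 1.96 × 4637 = 9088.5 mm.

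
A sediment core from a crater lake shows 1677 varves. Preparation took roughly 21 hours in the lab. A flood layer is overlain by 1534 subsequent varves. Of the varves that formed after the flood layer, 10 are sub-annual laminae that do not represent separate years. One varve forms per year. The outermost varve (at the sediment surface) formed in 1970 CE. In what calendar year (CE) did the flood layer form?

1534 varves post-date the flood layer.
Excluding 10 false varves: 1534 − 10 = 1524.
1970 − 1524 = 446 CE.

446 CE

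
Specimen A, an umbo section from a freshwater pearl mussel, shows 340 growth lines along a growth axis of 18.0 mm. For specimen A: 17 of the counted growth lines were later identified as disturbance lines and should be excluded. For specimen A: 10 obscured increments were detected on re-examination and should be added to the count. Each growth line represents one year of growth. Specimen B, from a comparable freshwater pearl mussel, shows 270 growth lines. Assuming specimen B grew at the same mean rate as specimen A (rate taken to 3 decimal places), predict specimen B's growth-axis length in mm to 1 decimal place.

Specimen A: correcting the raw count gives 340 − 17 + 10 = 333 true growth lines.
A: Extension rate ≈ 18.0 / 333 = 0.054 mm/year.
For B, 0.054 mm/year × 270 years = 14.6 mm.

14.6 mm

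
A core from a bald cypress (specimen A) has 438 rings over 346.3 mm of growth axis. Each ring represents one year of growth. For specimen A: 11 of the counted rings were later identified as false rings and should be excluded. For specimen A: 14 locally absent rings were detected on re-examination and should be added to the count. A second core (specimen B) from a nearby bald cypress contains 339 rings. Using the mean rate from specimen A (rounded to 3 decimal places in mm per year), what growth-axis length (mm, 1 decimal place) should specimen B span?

Specimen A: true ring count = 438 − 11 + 14 = 441.
A: Mean rate = 346.3 mm / 441 years ≈ 0.785 mm/yr.
B's length ≈ 0.785 × 339 = 266.1 mm.

266.1 mm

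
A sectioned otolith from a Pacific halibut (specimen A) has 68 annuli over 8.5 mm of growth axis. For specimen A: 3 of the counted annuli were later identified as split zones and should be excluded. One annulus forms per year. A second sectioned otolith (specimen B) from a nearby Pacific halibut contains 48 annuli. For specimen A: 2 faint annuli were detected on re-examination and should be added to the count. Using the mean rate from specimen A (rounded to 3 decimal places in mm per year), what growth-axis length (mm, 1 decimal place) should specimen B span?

Specimen A: after corrections the count is 68 − 3 + 2 = 67 annuli.
A: Mean rate = 8.5 mm / 67 years ≈ 0.127 mm per year.
For B, 0.127 mm/year × 48 years = 6.1 mm.

6.1 mm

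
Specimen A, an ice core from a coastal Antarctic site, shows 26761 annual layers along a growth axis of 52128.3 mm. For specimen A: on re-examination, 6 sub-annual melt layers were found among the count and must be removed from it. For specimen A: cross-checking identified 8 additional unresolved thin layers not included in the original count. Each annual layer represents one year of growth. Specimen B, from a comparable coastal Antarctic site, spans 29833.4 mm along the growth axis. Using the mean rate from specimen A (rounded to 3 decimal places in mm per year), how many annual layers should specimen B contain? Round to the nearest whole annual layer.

Specimen A: adjusted count: 26761 − 6 + 8 = 26763 annual layers.
A: Extension rate ≈ 52128.3 / 26763 = 1.948 mm/yr.
B spans 29833.4 / 1.948 = 15314.89 years ≈ 15315 annual layers.

15315 annual layers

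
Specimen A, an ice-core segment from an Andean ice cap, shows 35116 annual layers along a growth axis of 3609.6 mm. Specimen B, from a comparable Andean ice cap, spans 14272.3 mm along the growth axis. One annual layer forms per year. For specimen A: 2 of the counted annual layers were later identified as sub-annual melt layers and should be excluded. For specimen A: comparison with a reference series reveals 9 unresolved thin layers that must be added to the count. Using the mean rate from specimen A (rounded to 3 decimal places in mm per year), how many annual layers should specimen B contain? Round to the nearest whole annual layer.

Specimen A: adjusted count: 35116 − 2 + 9 = 35123 annual layers.
A: Mean rate = 3609.6 mm / 35123 years ≈ 0.103 mm/yr.
For B, 14272.3 / 0.103 = 138566.02 years ≈ 138566 annual layers.

138566 annual layers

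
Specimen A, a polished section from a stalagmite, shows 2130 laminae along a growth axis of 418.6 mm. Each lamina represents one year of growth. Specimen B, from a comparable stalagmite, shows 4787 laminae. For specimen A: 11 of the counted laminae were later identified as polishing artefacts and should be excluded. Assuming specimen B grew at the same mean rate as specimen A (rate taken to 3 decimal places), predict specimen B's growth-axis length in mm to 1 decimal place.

Specimen A: correcting the raw count gives 2130 − 11 = 2119 true laminae.
A: 418.6 mm over 2119 years gives 418.6 / 2119 ≈ 0.198 mm per year.
For B, 0.198 mm/year × 4787 years = 947.8 mm.

947.8 mm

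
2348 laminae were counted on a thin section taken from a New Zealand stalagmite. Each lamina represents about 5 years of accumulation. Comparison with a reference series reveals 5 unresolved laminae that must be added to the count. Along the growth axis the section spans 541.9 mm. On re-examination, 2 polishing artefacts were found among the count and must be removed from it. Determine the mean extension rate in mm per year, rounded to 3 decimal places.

True lamina count = 2348 − 2 + 5 = 2351.
2351 laminae at 5 years each span 2351 × 5 = 11755 years.
Mean rate = 541.9 mm / 11755 years ≈ 0.046 mm per year.

0.046 mm per year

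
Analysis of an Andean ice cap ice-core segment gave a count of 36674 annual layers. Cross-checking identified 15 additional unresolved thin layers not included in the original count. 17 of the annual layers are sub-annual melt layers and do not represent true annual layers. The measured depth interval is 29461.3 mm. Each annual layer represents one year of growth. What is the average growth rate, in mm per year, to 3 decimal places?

0.803 mm per year

After corrections the count is 36674 − 17 + 15 = 36672 annual layers.
Extension rate ≈ 29461.3 / 36672 = 0.803 mm per year.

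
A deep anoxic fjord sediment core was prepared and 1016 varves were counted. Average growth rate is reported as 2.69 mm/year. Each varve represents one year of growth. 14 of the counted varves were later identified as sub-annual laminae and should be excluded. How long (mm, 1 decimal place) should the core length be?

2695.4 mm

Adjusted count: 1016 − 14 = 1002 varves.
Predicted length = 2.69 mm/year × 1002 years = 2695.4 mm.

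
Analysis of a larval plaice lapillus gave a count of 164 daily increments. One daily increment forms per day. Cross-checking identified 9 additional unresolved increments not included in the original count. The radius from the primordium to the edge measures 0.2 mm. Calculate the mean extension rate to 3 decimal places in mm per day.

True daily increment count = 164 + 9 = 173.
0.2 mm over 173 days gives 0.2 / 173 ≈ 0.001 mm per day.

0.001 mm per day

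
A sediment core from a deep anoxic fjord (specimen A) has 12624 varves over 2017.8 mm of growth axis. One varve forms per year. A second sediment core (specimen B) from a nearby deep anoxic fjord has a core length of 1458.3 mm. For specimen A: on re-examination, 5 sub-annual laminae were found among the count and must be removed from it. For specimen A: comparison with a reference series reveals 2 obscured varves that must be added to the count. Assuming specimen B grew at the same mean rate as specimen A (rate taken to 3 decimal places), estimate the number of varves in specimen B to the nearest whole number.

Specimen A: true varve count = 12624 − 5 + 2 = 12621.
A: Extension rate ≈ 2017.8 / 12621 = 0.160 mm/yr.
For B, 1458.3 / 0.160 = 9114.38 years ≈ 9114 varves.

9114 varves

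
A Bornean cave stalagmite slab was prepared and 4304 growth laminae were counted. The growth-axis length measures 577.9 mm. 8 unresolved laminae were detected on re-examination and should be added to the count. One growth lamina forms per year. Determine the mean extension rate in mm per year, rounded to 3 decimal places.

0.134 mm per year

After corrections the count is 4304 + 8 = 4312 growth laminae.
Extension rate ≈ 577.9 / 4312 = 0.134 mm per year.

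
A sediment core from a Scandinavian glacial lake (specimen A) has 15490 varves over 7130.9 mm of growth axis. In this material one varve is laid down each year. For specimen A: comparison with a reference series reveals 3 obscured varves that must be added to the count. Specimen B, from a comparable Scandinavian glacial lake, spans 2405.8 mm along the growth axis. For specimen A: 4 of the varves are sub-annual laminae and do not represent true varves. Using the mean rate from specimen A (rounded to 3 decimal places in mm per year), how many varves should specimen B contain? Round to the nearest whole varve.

Specimen A: after corrections the count is 15490 − 4 + 3 = 15489 varves.
A: Extension rate ≈ 7130.9 / 15489 = 0.460 mm/year.
Specimen B: 2405.8 mm / 0.460 mm per year = 5230.00 years ≈ 5230 varves.

5230 varves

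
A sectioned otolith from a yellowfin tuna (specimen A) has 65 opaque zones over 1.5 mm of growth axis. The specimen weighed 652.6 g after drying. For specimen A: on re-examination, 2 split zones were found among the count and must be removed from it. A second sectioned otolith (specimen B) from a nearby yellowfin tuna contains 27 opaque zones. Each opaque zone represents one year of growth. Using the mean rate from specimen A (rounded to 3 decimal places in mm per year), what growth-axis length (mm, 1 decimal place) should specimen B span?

0.6 mm

Specimen A: correcting the raw count gives 65 − 2 = 63 true opaque zones.
A: Extension rate ≈ 1.5 / 63 = 0.024 mm per year.
Length of B = 0.024 × 27 = 0.6 mm.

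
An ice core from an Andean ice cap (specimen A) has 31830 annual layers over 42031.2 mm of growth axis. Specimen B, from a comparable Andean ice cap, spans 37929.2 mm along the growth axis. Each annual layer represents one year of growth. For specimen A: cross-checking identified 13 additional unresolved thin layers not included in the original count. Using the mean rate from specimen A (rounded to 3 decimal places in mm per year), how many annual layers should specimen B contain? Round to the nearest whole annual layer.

Specimen A: after corrections the count is 31830 + 13 = 31843 annual layers.
A: Extension rate ≈ 42031.2 / 31843 = 1.320 mm/yr.
For B, 37929.2 / 1.320 = 28734.24 years ≈ 28734 annual layers.

28734 annual layers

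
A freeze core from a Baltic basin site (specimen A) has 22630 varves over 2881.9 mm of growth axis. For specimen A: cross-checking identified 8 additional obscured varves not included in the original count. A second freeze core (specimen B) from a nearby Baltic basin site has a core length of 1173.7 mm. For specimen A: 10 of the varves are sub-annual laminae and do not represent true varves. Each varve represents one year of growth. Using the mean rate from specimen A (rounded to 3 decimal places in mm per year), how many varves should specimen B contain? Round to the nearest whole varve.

9242 varves

Specimen A: after corrections the count is 22630 − 10 + 8 = 22628 varves.
A: Mean rate = 2881.9 mm / 22628 years ≈ 0.127 mm/year.
B spans 1173.7 / 0.127 = 9241.73 years ≈ 9242 varves.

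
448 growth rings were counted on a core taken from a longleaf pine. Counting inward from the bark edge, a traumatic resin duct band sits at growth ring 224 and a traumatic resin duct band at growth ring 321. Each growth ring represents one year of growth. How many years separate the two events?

97 yr

Separation: 321 − 224 = 97 growth rings.
At one growth ring per year, 97 years elapsed between them.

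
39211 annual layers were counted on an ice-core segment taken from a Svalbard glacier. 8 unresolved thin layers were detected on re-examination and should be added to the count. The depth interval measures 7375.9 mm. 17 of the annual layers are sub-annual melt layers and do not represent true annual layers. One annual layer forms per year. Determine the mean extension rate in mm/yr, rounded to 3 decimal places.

After corrections the count is 39211 − 17 + 8 = 39202 annual layers.
Mean rate = 7375.9 mm / 39202 years ≈ 0.188 mm/yr.

0.188 mm/yr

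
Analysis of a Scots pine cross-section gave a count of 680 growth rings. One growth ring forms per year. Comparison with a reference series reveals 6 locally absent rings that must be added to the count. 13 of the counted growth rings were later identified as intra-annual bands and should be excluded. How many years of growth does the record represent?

After corrections the count is 680 − 13 + 6 = 673 growth rings.
With a one-to-one growth ring periodicity this is 673 years.

673 years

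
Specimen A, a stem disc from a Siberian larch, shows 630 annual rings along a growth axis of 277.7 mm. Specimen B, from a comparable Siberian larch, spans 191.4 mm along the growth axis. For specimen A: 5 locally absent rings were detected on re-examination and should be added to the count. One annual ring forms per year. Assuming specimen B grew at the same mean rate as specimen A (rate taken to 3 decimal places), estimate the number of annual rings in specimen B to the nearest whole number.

Specimen A: true annual ring count = 630 + 5 = 635.
A: Mean rate = 277.7 mm / 635 years ≈ 0.437 mm/year.
Specimen B: 191.4 mm / 0.437 mm per year = 437.99 years ≈ 438 annual rings.

438 annual rings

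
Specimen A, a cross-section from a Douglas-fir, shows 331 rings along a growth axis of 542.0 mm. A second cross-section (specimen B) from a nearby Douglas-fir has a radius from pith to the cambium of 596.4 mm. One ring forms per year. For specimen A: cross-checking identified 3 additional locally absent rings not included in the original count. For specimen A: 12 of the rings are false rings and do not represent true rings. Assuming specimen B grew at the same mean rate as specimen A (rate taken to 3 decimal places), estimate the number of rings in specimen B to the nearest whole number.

354 rings

Specimen A: correcting the raw count gives 331 − 12 + 3 = 322 true rings.
A: Mean rate = 542.0 mm / 322 years ≈ 1.683 mm/year.
Specimen B: 596.4 mm / 1.683 mm per year = 354.37 years ≈ 354 rings.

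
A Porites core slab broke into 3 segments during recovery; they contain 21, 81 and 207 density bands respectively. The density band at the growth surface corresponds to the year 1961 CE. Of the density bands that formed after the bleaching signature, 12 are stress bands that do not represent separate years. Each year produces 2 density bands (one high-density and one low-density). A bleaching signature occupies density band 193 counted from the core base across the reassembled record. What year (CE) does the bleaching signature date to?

1909 CE

Total density bands = 21 + 81 + 207 = 309.
The bleaching signature sits at density band 193 from the core base, so 309 − 193 = 116 density bands formed after it.
116 − 12 false = 104 true density bands after the bleaching signature.
104 density bands at 2 per year is 104 / 2 = 52 years.
Counting back 52 years from 1961 CE places the bleaching signature in 1961 − 52 = 1909 CE.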